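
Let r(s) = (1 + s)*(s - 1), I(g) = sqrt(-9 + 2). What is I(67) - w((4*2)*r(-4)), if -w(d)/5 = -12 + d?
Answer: 540 + I*sqrt(7) ≈ 540.0 + 2.6458*I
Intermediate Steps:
I(g) = I*sqrt(7) (I(g) = sqrt(-7) = I*sqrt(7))
r(s) = (1 + s)*(-1 + s)
w(d) = 60 - 5*d (w(d) = -5*(-12 + d) = 60 - 5*d)
I(67) - w((4*2)*r(-4)) = I*sqrt(7) - (60 - 5*4*2*(-1 + (-4)**2)) = I*sqrt(7) - (60 - 40*(-1 + 16)) = I*sqrt(7) - (60 - 40*15) = I*sqrt(7) - (60 - 5*120) = I*sqrt(7) - (60 - 600) = I*sqrt(7) - 1*(-540) = I*sqrt(7) + 540 = 540 + I*sqrt(7)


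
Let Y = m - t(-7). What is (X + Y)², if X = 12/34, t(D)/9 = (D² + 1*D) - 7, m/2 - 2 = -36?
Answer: 42315025/289 ≈ 1.4642e+5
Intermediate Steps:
m = -68 (m = 4 + 2*(-36) = 4 - 72 = -68)
t(D) = -63 + 9*D + 9*D² (t(D) = 9*((D² + 1*D) - 7) = 9*((D² + D) - 7) = 9*((D + D²) - 7) = 9*(-7 + D + D²) = -63 + 9*D + 9*D²)
Y = -383 (Y = -68 - (-63 + 9*(-7) + 9*(-7)²) = -68 - (-63 - 63 + 9*49) = -68 - (-63 - 63 + 441) = -68 - 1*315 = -68 - 315 = -383)
X = 6/17 (X = 12*(1/34) = 6/17 ≈ 0.35294)
(X + Y)² = (6/17 - 383)² = (-6505/17)² = 42315025/289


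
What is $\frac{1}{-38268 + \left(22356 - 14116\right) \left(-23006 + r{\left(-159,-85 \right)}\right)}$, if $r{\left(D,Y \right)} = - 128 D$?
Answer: $- \frac{1}{21907228} \approx -4.5647 \cdot 10^{-8}$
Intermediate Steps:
$\frac{1}{-38268 + \left(22356 - 14116\right) \left(-23006 + r{\left(-159,-85 \right)}\right)} = \frac{1}{-38268 + \left(22356 - 14116\right) \left(-23006 - -20352\right)} = \frac{1}{-38268 + 8240 \left(-23006 + 20352\right)} = \frac{1}{-38268 + 8240 \left(-2654\right)} = \frac{1}{-38268 - 21868960} = \frac{1}{-21907228} = - \frac{1}{21907228}$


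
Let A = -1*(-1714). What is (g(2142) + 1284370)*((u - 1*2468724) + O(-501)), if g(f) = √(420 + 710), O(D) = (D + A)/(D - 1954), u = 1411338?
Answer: -666815066286782/491 - 2595883843*√1130/2455 ≈ -1.3581e+12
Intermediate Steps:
A = 1714
O(D) = (1714 + D)/(-1954 + D) (O(D) = (D + 1714)/(D - 1954) = (1714 + D)/(-1954 + D))
g(f) = √1130
(g(2142) + 1284370)*((u - 1*2468724) + O(-501)) = (√1130 + 1284370)*((1411338 - 1*2468724) + (1714 - 501)/(-1954 - 501)) = (1284370 + √1130)*((1411338 - 2468724) + 1213/(-2455)) = (1284370 + √1130)*(-1057386 - 1/2455*1213) = (1284370 + √1130)*(-1057386 - 1213/2455) = (1284370 + √1130)*(-2595883843/2455) = -666815066286782/491 - 2595883843*√1130/2455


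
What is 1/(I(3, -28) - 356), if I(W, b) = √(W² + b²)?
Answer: -356/125943 - √793/125943 ≈ -0.0030503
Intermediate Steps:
1/(I(3, -28) - 356) = 1/(√(3² + (-28)²) - 356) = 1/(√(9 + 784) - 356) = 1/(√793 - 356) = 1/(-356 + √793)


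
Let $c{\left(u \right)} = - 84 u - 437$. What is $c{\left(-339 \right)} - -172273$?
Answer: $200312$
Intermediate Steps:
$c{\left(u \right)} = -437 - 84 u$
$c{\left(-339 \right)} - -172273 = \left(-437 - -28476\right) - -172273 = \left(-437 + 28476\right) + 172273 = 28039 + 172273 = 200312$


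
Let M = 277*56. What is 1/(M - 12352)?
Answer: 1/3160 ≈ 0.00031646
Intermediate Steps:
M = 15512
1/(M - 12352) = 1/(15512 - 12352) = 1/3160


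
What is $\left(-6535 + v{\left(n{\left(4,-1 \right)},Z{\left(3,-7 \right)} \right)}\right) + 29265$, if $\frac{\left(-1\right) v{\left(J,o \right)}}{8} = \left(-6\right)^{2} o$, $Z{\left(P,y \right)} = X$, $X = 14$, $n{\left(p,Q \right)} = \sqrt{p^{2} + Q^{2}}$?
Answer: $18698$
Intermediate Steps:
$n{\left(p,Q \right)} = \sqrt{Q^{2} + p^{2}}$
$Z{\left(P,y \right)} = 14$
$v{\left(J,o \right)} = - 288 o$ ($v{\left(J,o \right)} = - 8 \left(-6\right)^{2} o = - 8 \cdot 36 o = - 288 o$)
$\left(-6535 + v{\left(n{\left(4,-1 \right)},Z{\left(3,-7 \right)} \right)}\right) + 29265 = \left(-6535 - 4032\right) + 29265 = -10567 + 29265 = 18698$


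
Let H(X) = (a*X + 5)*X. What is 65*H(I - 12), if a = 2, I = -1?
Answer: 17745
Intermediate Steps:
H(X) = X*(5 + 2*X) (H(X) = (2*X + 5)*X = (5 + 2*X)*X = X*(5 + 2*X))
65*H(I - 12) = 65*((-1 - 12)*(5 + 2*(-1 - 12))) = 65*(-13*(5 + 2*(-13))) = 65*(-13*(5 - 26)) = 65*(-13*(-21)) = 65*273 = 17745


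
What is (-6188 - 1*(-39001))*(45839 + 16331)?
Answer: 2039984210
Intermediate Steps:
(-6188 - 1*(-39001))*(45839 + 16331) = (-6188 + 39001)*62170 = 32813*62170 = 2039984210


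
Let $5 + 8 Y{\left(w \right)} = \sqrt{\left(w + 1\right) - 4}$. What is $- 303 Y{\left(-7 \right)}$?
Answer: $\frac{1515}{8} - \frac{303 i \sqrt{10}}{8} \approx 189.38 - 119.77 i$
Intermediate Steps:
$Y{\left(w \right)} = - \frac{5}{8} + \frac{\sqrt{-3 + w}}{8}$ ($Y{\left(w \right)} = - \frac{5}{8} + \frac{\sqrt{\left(w + 1\right) - 4}}{8} = - \frac{5}{8} + \frac{\sqrt{\left(1 + w\right) - 4}}{8} = - \frac{5}{8} + \frac{\sqrt{-3 + w}}{8}$)
$- 303 Y{\left(-7 \right)} = - 303 \left(- \frac{5}{8} + \frac{\sqrt{-3 - 7}}{8}\right) = - 303 \left(- \frac{5}{8} + \frac{\sqrt{-10}}{8}\right) = - 303 \left(- \frac{5}{8} + \frac{i \sqrt{10}}{8}\right) = \frac{1515}{8} - \frac{303 i \sqrt{10}}{8}$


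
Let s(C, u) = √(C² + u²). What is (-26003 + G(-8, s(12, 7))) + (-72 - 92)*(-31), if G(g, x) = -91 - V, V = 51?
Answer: -21061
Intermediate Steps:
G(g, x) = -142 (G(g, x) = -91 - 1*51 = -91 - 51 = -142)
(-26003 + G(-8, s(12, 7))) + (-72 - 92)*(-31) = (-26003 - 142) + (-72 - 92)*(-31) = -26145 - 164*(-31) = -26145 + 5084 = -21061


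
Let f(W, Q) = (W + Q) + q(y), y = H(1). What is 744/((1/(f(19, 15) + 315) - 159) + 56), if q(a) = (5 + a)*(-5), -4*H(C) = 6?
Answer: -493272/68287 ≈ -7.2235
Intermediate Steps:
H(C) = -3/2 (H(C) = -1/4*6 = -3/2)
y = -3/2 ≈ -1.5000
q(a) = -25 - 5*a
f(W, Q) = -35/2 + Q + W (f(W, Q) = (W + Q) + (-25 - 5*(-3/2)) = (Q + W) + (-25 + 15/2) = (Q + W) - 35/2 = -35/2 + Q + W)
744/((1/(f(19, 15) + 315) - 159) + 56) = 744/((1/((-35/2 + 15 + 19) + 315) - 159) + 56) = 744/((1/(33/2 + 315) - 159) + 56) = 744/((1/(663/2) - 159) + 56) = 744/((2/663 - 159) + 56) = 744/(-105415/663 + 56) = 744/(-68287/663) = 744*(-663/68287) = -493272/68287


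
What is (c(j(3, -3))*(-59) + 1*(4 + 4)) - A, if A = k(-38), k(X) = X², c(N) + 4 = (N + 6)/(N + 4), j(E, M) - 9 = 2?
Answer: -19003/15 ≈ -1266.9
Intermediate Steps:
j(E, M) = 11 (j(E, M) = 9 + 2 = 11)
c(N) = -4 + (6 + N)/(4 + N) (c(N) = -4 + (N + 6)/(N + 4) = -4 + (6 + N)/(4 + N))
A = 1444 (A = (-38)² = 1444)
(c(j(3, -3))*(-59) + 1*(4 + 4)) - A = (((-10 - 3*11)/(4 + 11))*(-59) + 1*(4 + 4)) - 1*1444 = (((-10 - 33)/15)*(-59) + 1*8) - 1444 = (((1/15)*(-43))*(-59) + 8) - 1444 = (-43/15*(-59) + 8) - 1444 = (2537/15 + 8) - 1444 = 2657/15 - 1444 = -19003/15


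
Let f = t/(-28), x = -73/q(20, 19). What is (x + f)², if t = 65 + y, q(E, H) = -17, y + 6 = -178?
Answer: 337561/4624 ≈ 73.002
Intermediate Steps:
y = -184 (y = -6 - 178 = -184)
t = -119 (t = 65 - 184 = -119)
x = 73/17 (x = -73/(-17) = -73*(-1/17) = 73/17 ≈ 4.2941)
f = 17/4 (f = -119/(-28) = -119*(-1/28) = 17/4 ≈ 4.2500)
(x + f)² = (73/17 + 17/4)² = (581/68)² = 337561/4624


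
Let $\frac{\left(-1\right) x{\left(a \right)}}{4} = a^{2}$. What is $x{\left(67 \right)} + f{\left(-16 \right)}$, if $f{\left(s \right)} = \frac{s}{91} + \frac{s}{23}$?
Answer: $- \frac{37583732}{2093} \approx -17957.0$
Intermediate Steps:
$f{\left(s \right)} = \frac{114 s}{2093}$ ($f{\left(s \right)} = s \frac{1}{91} + s \frac{1}{23} = \frac{s}{91} + \frac{s}{23} = \frac{114 s}{2093}$)
$x{\left(a \right)} = - 4 a^{2}$
$x{\left(67 \right)} + f{\left(-16 \right)} = - 4 \cdot 67^{2} + \frac{114}{2093} \left(-16\right) = \left(-4\right) 4489 - \frac{1824}{2093} = -17956 - \frac{1824}{2093} = - \frac{37583732}{2093}$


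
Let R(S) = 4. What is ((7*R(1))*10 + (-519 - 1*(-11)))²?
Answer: 51984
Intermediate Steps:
((7*R(1))*10 + (-519 - 1*(-11)))² = ((7*4)*10 + (-519 - 1*(-11)))² = (28*10 + (-519 + 11))² = (280 - 508)² = (-228)² = 51984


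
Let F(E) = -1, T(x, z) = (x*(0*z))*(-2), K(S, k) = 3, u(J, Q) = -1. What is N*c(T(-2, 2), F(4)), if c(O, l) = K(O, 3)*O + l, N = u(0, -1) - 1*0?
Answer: 1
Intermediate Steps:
T(x, z) = 0 (T(x, z) = (x*0)*(-2) = 0*(-2) = 0)
N = -1 (N = -1 - 1*0 = -1 + 0 = -1)
c(O, l) = l + 3*O (c(O, l) = 3*O + l = l + 3*O)
N*c(T(-2, 2), F(4)) = -(-1 + 3*0) = -(-1 + 0) = -1*(-1) = 1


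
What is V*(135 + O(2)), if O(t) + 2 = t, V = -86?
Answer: -11610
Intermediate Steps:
O(t) = -2 + t
V*(135 + O(2)) = -86*(135 + (-2 + 2)) = -86*(135 + 0) = -86*135 = -11610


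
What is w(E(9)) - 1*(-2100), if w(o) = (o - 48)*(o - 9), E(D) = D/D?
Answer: 2476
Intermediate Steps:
E(D) = 1
w(o) = (-48 + o)*(-9 + o)
w(E(9)) - 1*(-2100) = (432 + 1**2 - 57*1) - 1*(-2100) = (432 + 1 - 57) + 2100 = 376 + 2100 = 2476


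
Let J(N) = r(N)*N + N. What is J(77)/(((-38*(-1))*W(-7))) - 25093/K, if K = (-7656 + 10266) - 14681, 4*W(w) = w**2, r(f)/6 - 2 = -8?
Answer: -851043/229349 ≈ -3.7107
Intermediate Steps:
r(f) = -36 (r(f) = 12 + 6*(-8) = 12 - 48 = -36)
J(N) = -35*N (J(N) = -36*N + N = -35*N)
W(w) = w**2/4
K = -12071 (K = 2610 - 14681 = -12071)
J(77)/(((-38*(-1))*W(-7))) - 25093/K = (-35*77)/(((-38*(-1))*((1/4)*(-7)**2))) - 25093/(-12071) = -2695/(38*((1/4)*49)) - 25093*(-1/12071) = -2695/(38*(49/4)) + 25093/12071 = -2695/931/2 + 25093/12071 = -2695*2/931 + 25093/12071 = -110/19 + 25093/12071 = -851043/229349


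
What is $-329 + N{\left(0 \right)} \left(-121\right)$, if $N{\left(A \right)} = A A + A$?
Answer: $-329$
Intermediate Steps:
$N{\left(A \right)} = A + A^{2}$ ($N{\left(A \right)} = A^{2} + A = A + A^{2}$)
$-329 + N{\left(0 \right)} \left(-121\right) = -329 + 0 \left(1 + 0\right) \left(-121\right) = -329 + 0 \cdot 1 \left(-121\right) = -329 + 0 \left(-121\right) = -329 + 0 = -329$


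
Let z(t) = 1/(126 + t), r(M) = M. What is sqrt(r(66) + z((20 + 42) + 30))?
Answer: sqrt(3136802)/218 ≈ 8.1243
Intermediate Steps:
sqrt(r(66) + z((20 + 42) + 30)) = sqrt(66 + 1/(126 + ((20 + 42) + 30))) = sqrt(66 + 1/(126 + (62 + 30))) = sqrt(66 + 1/(126 + 92)) = sqrt(66 + 1/218) = sqrt(14389/218) = sqrt(3136802)/218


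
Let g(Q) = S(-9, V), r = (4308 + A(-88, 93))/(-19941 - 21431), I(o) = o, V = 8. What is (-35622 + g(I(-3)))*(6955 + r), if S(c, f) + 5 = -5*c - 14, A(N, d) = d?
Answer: -2560579207241/10343 ≈ -2.4757e+8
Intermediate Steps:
S(c, f) = -19 - 5*c (S(c, f) = -5 + (-5*c - 14) = -5 + (-14 - 5*c) = -19 - 5*c)
r = -4401/41372 (r = (4308 + 93)/(-19941 - 21431) = 4401/(-41372) = 4401*(-1/41372) = -4401/41372 ≈ -0.10638)
g(Q) = 26 (g(Q) = -19 - 5*(-9) = -19 + 45 = 26)
(-35622 + g(I(-3)))*(6955 + r) = (-35622 + 26)*(6955 - 4401/41372) = -35596*287737859/41372 = -2560579207241/10343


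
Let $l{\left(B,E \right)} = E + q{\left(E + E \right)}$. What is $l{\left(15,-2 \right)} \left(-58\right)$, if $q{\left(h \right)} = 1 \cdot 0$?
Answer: $116$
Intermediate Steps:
$q{\left(h \right)} = 0$
$l{\left(B,E \right)} = E$ ($l{\left(B,E \right)} = E + 0 = E$)
$l{\left(15,-2 \right)} \left(-58\right) = \left(-2\right) \left(-58\right) = 116$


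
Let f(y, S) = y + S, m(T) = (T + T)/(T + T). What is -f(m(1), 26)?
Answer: -27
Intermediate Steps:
m(T) = 1 (m(T) = (2*T)/((2*T)) = (2*T)*(1/(2*T)) = 1)
f(y, S) = S + y
-f(m(1), 26) = -(26 + 1) = -1*27 = -27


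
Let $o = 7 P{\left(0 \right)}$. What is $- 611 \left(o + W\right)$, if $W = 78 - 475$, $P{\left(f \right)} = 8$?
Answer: $208351$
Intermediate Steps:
$W = -397$
$o = 56$ ($o = 7 \cdot 8 = 56$)
$- 611 \left(o + W\right) = - 611 \left(56 - 397\right) = \left(-611\right) \left(-341\right) = 208351$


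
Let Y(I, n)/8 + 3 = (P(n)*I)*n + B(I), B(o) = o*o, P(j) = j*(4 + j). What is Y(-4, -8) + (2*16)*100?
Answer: 11496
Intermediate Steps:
B(o) = o²
Y(I, n) = -24 + 8*I² + 8*I*n²*(4 + n) (Y(I, n) = -24 + 8*(((n*(4 + n))*I)*n + I²) = -24 + 8*((I*n*(4 + n))*n + I²) = -24 + 8*(I*n²*(4 + n) + I²) = -24 + 8*(I² + I*n²*(4 + n)) = -24 + (8*I² + 8*I*n²*(4 + n)) = -24 + 8*I² + 8*I*n²*(4 + n))
Y(-4, -8) + (2*16)*100 = (-24 + 8*(-4)² + 8*(-4)*(-8)²*(4 - 8)) + (2*16)*100 = (-24 + 8*16 + 8*(-4)*64*(-4)) + 32*100 = (-24 + 128 + 8192) + 3200 = 8296 + 3200 = 11496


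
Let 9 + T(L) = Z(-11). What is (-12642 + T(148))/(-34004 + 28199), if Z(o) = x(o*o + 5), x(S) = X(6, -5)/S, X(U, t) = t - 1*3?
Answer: 797017/365715 ≈ 2.1793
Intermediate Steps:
X(U, t) = -3 + t (X(U, t) = t - 3 = -3 + t)
x(S) = -8/S (x(S) = (-3 - 5)/S = -8/S)
Z(o) = -8/(5 + o**2) (Z(o) = -8/(o*o + 5) = -8/(o**2 + 5) = -8/(5 + o**2))
T(L) = -571/63 (T(L) = -9 - 8/(5 + (-11)**2) = -9 - 8/(5 + 121) = -9 - 8/126 = -9 - 8*1/126 = -9 - 4/63 = -571/63)
(-12642 + T(148))/(-34004 + 28199) = (-12642 - 571/63)/(-34004 + 28199) = -797017/63/(-5805) = -797017/63*(-1/5805) = 797017/365715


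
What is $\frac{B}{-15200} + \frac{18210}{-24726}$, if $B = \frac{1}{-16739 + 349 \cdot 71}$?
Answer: $- \frac{370901284121}{503619168000} \approx -0.73647$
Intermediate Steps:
$B = \frac{1}{8040}$ ($B = \frac{1}{-16739 + 24779} = \frac{1}{8040} \approx 0.00012438$)
$\frac{B}{-15200} + \frac{18210}{-24726} = \frac{1}{8040 \left(-15200\right)} + \frac{18210}{-24726} = \frac{1}{8040} \left(- \frac{1}{15200}\right) + 18210 \left(- \frac{1}{24726}\right) = - \frac{1}{122208000} - \frac{3035}{4121} = - \frac{370901284121}{503619168000}$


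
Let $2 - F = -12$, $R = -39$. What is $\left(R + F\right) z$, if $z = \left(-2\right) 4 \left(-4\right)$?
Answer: $-800$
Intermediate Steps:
$F = 14$ ($F = 2 - -12 = 2 + 12 = 14$)
$z = 32$ ($z = \left(-8\right) \left(-4\right) = 32$)
$\left(R + F\right) z = \left(-39 + 14\right) 32 = \left(-25\right) 32 = -800$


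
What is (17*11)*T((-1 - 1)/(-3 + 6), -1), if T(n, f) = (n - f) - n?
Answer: 187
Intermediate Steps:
T(n, f) = -f
(17*11)*T((-1 - 1)/(-3 + 6), -1) = (17*11)*(-1*(-1)) = 187*1 = 187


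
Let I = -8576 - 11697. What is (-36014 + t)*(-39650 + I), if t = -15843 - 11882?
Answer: 3819432097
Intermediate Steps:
I = -20273
t = -27725
(-36014 + t)*(-39650 + I) = (-36014 - 27725)*(-39650 - 20273) = -63739*(-59923) = 3819432097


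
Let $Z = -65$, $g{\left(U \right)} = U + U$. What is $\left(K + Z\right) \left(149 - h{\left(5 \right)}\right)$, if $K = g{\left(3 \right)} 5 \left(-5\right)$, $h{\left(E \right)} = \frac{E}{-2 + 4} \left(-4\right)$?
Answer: $-34185$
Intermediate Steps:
$g{\left(U \right)} = 2 U$
$h{\left(E \right)} = - 2 E$ ($h{\left(E \right)} = \frac{E}{2} \left(-4\right) = - 2 E$)
$K = -150$ ($K = 2 \cdot 3 \cdot 5 \left(-5\right) = 6 \cdot 5 \left(-5\right) = 30 \left(-5\right) = -150$)
$\left(K + Z\right) \left(149 - h{\left(5 \right)}\right) = \left(-150 - 65\right) \left(149 - \left(-2\right) 5\right) = - 215 \left(149 - -10\right) = - 215 \left(149 + 10\right) = \left(-215\right) 159 = -34185$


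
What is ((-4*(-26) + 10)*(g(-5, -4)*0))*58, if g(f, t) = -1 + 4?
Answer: 0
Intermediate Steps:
g(f, t) = 3
((-4*(-26) + 10)*(g(-5, -4)*0))*58 = ((-4*(-26) + 10)*(3*0))*58 = ((104 + 10)*0)*58 = (114*0)*58 = 0*58 = 0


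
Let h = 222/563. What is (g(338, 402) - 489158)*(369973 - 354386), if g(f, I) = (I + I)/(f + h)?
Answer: -363145820304553/47629 ≈ -7.6245e+9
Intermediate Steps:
h = 222/563 (h = 222*(1/563) = 222/563 ≈ 0.39432)
g(f, I) = 2*I/(222/563 + f) (g(f, I) = (I + I)/(f + 222/563) = (2*I)/(222/563 + f) = 2*I/(222/563 + f))
(g(338, 402) - 489158)*(369973 - 354386) = (1126*402/(222 + 563*338) - 489158)*(369973 - 354386) = (1126*402/(222 + 190294) - 489158)*15587 = (1126*402/190516 - 489158)*15587 = (1126*402*(1/190516) - 489158)*15587 = (113163/47629 - 489158)*15587 = -23297993219/47629*15587 = -363145820304553/47629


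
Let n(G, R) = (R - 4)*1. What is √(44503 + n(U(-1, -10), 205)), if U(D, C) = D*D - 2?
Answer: 4*√2794 ≈ 211.43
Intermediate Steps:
U(D, C) = -2 + D² (U(D, C) = D² - 2 = -2 + D²)
n(G, R) = -4 + R (n(G, R) = (-4 + R)*1 = -4 + R)
√(44503 + n(U(-1, -10), 205)) = √(44503 + (-4 + 205)) = √(44503 + 201) = √44704 = 4*√2794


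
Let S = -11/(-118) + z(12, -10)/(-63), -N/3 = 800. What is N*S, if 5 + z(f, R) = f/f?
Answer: -466000/1239 ≈ -376.11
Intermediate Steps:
z(f, R) = -4 (z(f, R) = -5 + f/f = -5 + 1 = -4)
N = -2400 (N = -3*800 = -2400)
S = 1165/7434 (S = -11/(-118) - 4/(-63) = -11*(-1/118) - 4*(-1/63) = 11/118 + 4/63 = 1165/7434 ≈ 0.15671)
N*S = -2400*1165/7434 = -466000/1239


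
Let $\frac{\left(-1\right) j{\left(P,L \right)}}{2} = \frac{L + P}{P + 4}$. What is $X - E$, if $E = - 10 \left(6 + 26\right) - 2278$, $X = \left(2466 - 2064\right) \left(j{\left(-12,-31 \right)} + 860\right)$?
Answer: $\frac{687993}{2} \approx 3.44 \cdot 10^{5}$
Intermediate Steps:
$j{\left(P,L \right)} = - \frac{2 \left(L + P\right)}{4 + P}$ ($j{\left(P,L \right)} = - 2 \frac{L + P}{P + 4} = - 2 \frac{L + P}{4 + P} = - \frac{2 \left(L + P\right)}{4 + P}$)
$X = \frac{682797}{2}$ ($X = \left(2466 - 2064\right) \left(\frac{2 \left(\left(-1\right) \left(-31\right) - -12\right)}{4 - 12} + 860\right) = 402 \left(\frac{2 \left(31 + 12\right)}{-8} + 860\right) = 402 \left(2 \left(- \frac{1}{8}\right) 43 + 860\right) = 402 \left(- \frac{43}{4} + 860\right) = 402 \cdot \frac{3397}{4} = \frac{682797}{2} \approx 3.414 \cdot 10^{5}$)
$E = -2598$ ($E = \left(-10\right) 32 - 2278 = -320 - 2278 = -2598$)
$X - E = \frac{682797}{2} - -2598 = \frac{682797}{2} + 2598 = \frac{687993}{2}$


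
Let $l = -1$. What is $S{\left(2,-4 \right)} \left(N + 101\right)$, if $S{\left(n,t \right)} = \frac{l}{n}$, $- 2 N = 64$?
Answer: $- \frac{69}{2} \approx -34.5$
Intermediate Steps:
$N = -32$ ($N = \left(- \frac{1}{2}\right) 64 = -32$)
$S{\left(n,t \right)} = - \frac{1}{n}$
$S{\left(2,-4 \right)} \left(N + 101\right) = - \frac{1}{2} \left(-32 + 101\right) = \left(-1\right) \frac{1}{2} \cdot 69 = \left(- \frac{1}{2}\right) 69 = - \frac{69}{2}$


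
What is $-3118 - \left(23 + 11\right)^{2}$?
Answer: $-4274$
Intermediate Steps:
$-3118 - \left(23 + 11\right)^{2} = -3118 - 34^{2} = -3118 - 1156 = -4274$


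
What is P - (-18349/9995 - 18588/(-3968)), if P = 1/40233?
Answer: -1136353346741/398911804320 ≈ -2.8486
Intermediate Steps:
P = 1/40233 ≈ 2.4855e-5
P - (-18349/9995 - 18588/(-3968)) = 1/40233 - (-18349/9995 - 18588/(-3968)) = 1/40233 - (-18349*1/9995 - 18588*(-1/3968)) = 1/40233 - (-18349/9995 + 4647/992) = 1/40233 - 1*28244557/9915040 = 1/40233 - 28244557/9915040 = -1136353346741/398911804320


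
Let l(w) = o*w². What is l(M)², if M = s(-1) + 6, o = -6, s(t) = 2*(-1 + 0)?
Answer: 9216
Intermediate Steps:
s(t) = -2 (s(t) = 2*(-1) = -2)
M = 4 (M = -2 + 6 = 4)
l(w) = -6*w²
l(M)² = (-6*4²)² = (-6*16)² = (-96)² = 9216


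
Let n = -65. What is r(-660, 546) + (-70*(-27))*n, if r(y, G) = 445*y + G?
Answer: -416004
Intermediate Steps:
r(y, G) = G + 445*y
r(-660, 546) + (-70*(-27))*n = (546 + 445*(-660)) - 70*(-27)*(-65) = (546 - 293700) + 1890*(-65) = -293154 - 122850 = -416004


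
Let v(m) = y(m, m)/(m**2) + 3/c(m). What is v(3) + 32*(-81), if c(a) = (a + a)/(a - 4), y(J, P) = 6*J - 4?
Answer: -46637/18 ≈ -2590.9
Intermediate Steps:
y(J, P) = -4 + 6*J
c(a) = 2*a/(-4 + a) (c(a) = (2*a)/(-4 + a) = 2*a/(-4 + a))
v(m) = (-4 + 6*m)/m**2 + 3*(-4 + m)/(2*m) (v(m) = (-4 + 6*m)/(m**2) + 3/((2*m/(-4 + m))) = (-4 + 6*m)/m**2 + 3*((-4 + m)/(2*m)) = (-4 + 6*m)/m**2 + 3*(-4 + m)/(2*m))
v(3) + 32*(-81) = (3/2 - 4/3**2) + 32*(-81) = (3/2 - 4*1/9) - 2592 = (3/2 - 4/9) - 2592 = 19/18 - 2592 = -46637/18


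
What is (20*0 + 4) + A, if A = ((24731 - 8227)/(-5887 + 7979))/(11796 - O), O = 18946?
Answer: 7476837/1869725 ≈ 3.9989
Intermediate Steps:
A = -2063/1869725 (A = ((24731 - 8227)/(-5887 + 7979))/(11796 - 1*18946) = (16504/2092)/(11796 - 18946) = (16504*(1/2092))/(-7150) = (4126/523)*(-1/7150) = -2063/1869725 ≈ -0.0011034)
(20*0 + 4) + A = (20*0 + 4) - 2063/1869725 = (0 + 4) - 2063/1869725 = 4 - 2063/1869725 = 7476837/1869725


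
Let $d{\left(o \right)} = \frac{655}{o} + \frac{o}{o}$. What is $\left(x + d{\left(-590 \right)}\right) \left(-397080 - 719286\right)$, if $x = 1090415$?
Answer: $- \frac{71820824425131}{59} \approx -1.2173 \cdot 10^{12}$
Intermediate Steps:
$d{\left(o \right)} = 1 + \frac{655}{o}$ ($d{\left(o \right)} = \frac{655}{o} + 1 = 1 + \frac{655}{o}$)
$\left(x + d{\left(-590 \right)}\right) \left(-397080 - 719286\right) = \left(1090415 + \frac{655 - 590}{-590}\right) \left(-397080 - 719286\right) = \left(1090415 - \frac{13}{118}\right) \left(-1116366\right) = \frac{128668957}{118} \left(-1116366\right) = - \frac{71820824425131}{59}$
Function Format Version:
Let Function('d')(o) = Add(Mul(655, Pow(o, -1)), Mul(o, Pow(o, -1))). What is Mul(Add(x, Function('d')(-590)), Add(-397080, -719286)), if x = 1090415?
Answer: Rational(-71820824425131, 59) ≈ -1.2173e+12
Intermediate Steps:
Function('d')(o) = Add(1, Mul(655, Pow(o, -1))) (Function('d')(o) = Add(Mul(655, Pow(o, -1)), 1) = Add(1, Mul(655, Pow(o, -1))))
Mul(Add(x, Function('d')(-590)), Add(-397080, -719286)) = Mul(Add(1090415, Mul(Pow(-590, -1), Add(655, -590))), Add(-397080, -719286)) = Mul(Add(1090415, Mul(Rational(-1, 590), 65)), -1116366) = Mul(Add(1090415, Rational(-13, 118)), -1116366) = Mul(Rational(128668957, 118), -1116366) = Rational(-71820824425131, 59)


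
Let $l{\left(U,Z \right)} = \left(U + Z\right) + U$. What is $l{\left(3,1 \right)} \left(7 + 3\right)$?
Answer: $70$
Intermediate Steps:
$l{\left(U,Z \right)} = Z + 2 U$
$l{\left(3,1 \right)} \left(7 + 3\right) = \left(1 + 2 \cdot 3\right) \left(7 + 3\right) = \left(1 + 6\right) 10 = 7 \cdot 10 = 70$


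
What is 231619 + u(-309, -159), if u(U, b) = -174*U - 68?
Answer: 285317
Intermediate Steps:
u(U, b) = -68 - 174*U
231619 + u(-309, -159) = 231619 + (-68 - 174*(-309)) = 231619 + (-68 + 53766) = 231619 + 53698 = 285317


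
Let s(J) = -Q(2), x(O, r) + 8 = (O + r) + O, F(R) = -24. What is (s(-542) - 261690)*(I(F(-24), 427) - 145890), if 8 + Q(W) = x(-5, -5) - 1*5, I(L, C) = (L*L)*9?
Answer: 36816287724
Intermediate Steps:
x(O, r) = -8 + r + 2*O (x(O, r) = -8 + ((O + r) + O) = -8 + (r + 2*O) = -8 + r + 2*O)
I(L, C) = 9*L**2 (I(L, C) = L**2*9 = 9*L**2)
Q(W) = -36 (Q(W) = -8 + ((-8 - 5 + 2*(-5)) - 1*5) = -8 + ((-8 - 5 - 10) - 5) = -8 + (-23 - 5) = -8 - 28 = -36)
s(J) = 36 (s(J) = -1*(-36) = 36)
(s(-542) - 261690)*(I(F(-24), 427) - 145890) = (36 - 261690)*(9*(-24)**2 - 145890) = -261654*(9*576 - 145890) = -261654*(5184 - 145890) = -261654*(-140706) = 36816287724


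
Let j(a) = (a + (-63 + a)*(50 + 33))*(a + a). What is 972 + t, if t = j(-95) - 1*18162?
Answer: 2492520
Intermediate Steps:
j(a) = 2*a*(-5229 + 84*a) (j(a) = (a + (-63 + a)*83)*(2*a) = (a + (-5229 + 83*a))*(2*a) = (-5229 + 84*a)*(2*a) = 2*a*(-5229 + 84*a))
t = 2491548 (t = 42*(-95)*(-249 + 4*(-95)) - 1*18162 = 42*(-95)*(-249 - 380) - 18162 = 42*(-95)*(-629) - 18162 = 2509710 - 18162 = 2491548)
972 + t = 972 + 2491548 = 2492520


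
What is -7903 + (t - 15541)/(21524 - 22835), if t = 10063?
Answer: -3451785/437 ≈ -7898.8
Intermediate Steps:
-7903 + (t - 15541)/(21524 - 22835) = -7903 + (10063 - 15541)/(21524 - 22835) = -7903 - 5478/(-1311) = -7903 - 5478*(-1/1311) = -7903 + 1826/437 = -3451785/437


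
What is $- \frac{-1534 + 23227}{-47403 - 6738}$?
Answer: $\frac{7231}{18047} \approx 0.40068$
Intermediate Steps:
$- \frac{-1534 + 23227}{-47403 - 6738} = - \frac{21693}{-54141} = - \frac{21693 \left(-1\right)}{54141} = \left(-1\right) \left(- \frac{7231}{18047}\right) = \frac{7231}{18047}$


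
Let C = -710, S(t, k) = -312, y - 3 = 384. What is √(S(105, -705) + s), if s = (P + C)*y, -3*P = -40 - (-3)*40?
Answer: I*√285402 ≈ 534.23*I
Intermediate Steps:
y = 387 (y = 3 + 384 = 387)
P = -80/3 (P = -(-40 - (-3)*40)/3 = -(-40 - 1*(-120))/3 = -(-40 + 120)/3 = -⅓*80 = -80/3 ≈ -26.667)
s = -285090 (s = (-80/3 - 710)*387 = -2210/3*387 = -285090)
√(S(105, -705) + s) = √(-312 - 285090) = √(-285402) = I*√285402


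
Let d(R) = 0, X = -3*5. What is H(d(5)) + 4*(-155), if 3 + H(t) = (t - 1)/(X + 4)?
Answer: -6852/11 ≈ -622.91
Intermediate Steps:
X = -15
H(t) = -32/11 - t/11 (H(t) = -3 + (t - 1)/(-15 + 4) = -3 + (-1 + t)/(-11) = -3 + (-1 + t)*(-1/11) = -3 + (1/11 - t/11) = -32/11 - t/11)
H(d(5)) + 4*(-155) = (-32/11 - 1/11*0) + 4*(-155) = (-32/11 + 0) - 620 = -32/11 - 620 = -6852/11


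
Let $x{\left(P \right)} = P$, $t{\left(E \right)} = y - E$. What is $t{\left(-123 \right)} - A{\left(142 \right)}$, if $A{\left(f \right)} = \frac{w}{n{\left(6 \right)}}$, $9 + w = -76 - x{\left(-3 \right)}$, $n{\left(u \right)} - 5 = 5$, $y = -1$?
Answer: $\frac{651}{5} \approx 130.2$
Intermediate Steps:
$t{\left(E \right)} = -1 - E$
$n{\left(u \right)} = 10$ ($n{\left(u \right)} = 5 + 5 = 10$)
$w = -82$ ($w = -9 - 73 = -82$)
$A{\left(f \right)} = - \frac{41}{5}$ ($A{\left(f \right)} = - \frac{82}{10} = \left(-82\right) \frac{1}{10} = - \frac{41}{5}$)
$t{\left(-123 \right)} - A{\left(142 \right)} = \left(-1 - -123\right) - - \frac{41}{5} = \left(-1 + 123\right) + \frac{41}{5} = 122 + \frac{41}{5} = \frac{651}{5}$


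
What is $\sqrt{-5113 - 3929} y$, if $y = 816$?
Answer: $816 i \sqrt{9042} \approx 77593.0 i$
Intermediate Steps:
$\sqrt{-5113 - 3929} y = \sqrt{-5113 - 3929} \cdot 816 = \sqrt{-9042} \cdot 816 = i \sqrt{9042} \cdot 816 = 816 i \sqrt{9042}$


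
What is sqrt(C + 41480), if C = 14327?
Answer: sqrt(55807) ≈ 236.24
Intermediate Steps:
sqrt(C + 41480) = sqrt(14327 + 41480) = sqrt(55807)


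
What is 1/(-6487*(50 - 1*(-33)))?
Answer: -1/538421 ≈ -1.8573e-6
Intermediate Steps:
1/(-6487*(50 - 1*(-33))) = 1/(-6487*(50 + 33)) = 1/(-6487*83) = 1/(-538421) = -1/538421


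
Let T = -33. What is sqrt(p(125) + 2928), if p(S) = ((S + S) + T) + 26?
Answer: sqrt(3171) ≈ 56.312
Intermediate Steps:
p(S) = -7 + 2*S (p(S) = ((S + S) - 33) + 26 = (2*S - 33) + 26 = (-33 + 2*S) + 26 = -7 + 2*S)
sqrt(p(125) + 2928) = sqrt((-7 + 2*125) + 2928) = sqrt((-7 + 250) + 2928) = sqrt(243 + 2928) = sqrt(3171)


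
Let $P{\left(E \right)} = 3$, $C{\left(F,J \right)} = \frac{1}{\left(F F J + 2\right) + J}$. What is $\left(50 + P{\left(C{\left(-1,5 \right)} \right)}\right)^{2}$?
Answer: $2809$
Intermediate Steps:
$C{\left(F,J \right)} = \frac{1}{2 + J + J F^{2}}$ ($C{\left(F,J \right)} = \frac{1}{\left(F^{2} J + 2\right) + J} = \frac{1}{\left(J F^{2} + 2\right) + J} = \frac{1}{\left(2 + J F^{2}\right) + J} = \frac{1}{2 + J + J F^{2}}$)
$\left(50 + P{\left(C{\left(-1,5 \right)} \right)}\right)^{2} = \left(50 + 3\right)^{2} = 53^{2} = 2809$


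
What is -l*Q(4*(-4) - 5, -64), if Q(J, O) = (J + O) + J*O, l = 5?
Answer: -6295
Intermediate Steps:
Q(J, O) = J + O + J*O
-l*Q(4*(-4) - 5, -64) = -5*((4*(-4) - 5) - 64 + (4*(-4) - 5)*(-64)) = -5*((-16 - 5) - 64 + (-16 - 5)*(-64)) = -5*(-21 - 64 - 21*(-64)) = -5*(-21 - 64 + 1344) = -5*1259 = -1*6295 = -6295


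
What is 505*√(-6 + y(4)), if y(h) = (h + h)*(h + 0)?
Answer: 505*√26 ≈ 2575.0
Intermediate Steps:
y(h) = 2*h² (y(h) = (2*h)*h = 2*h²)
505*√(-6 + y(4)) = 505*√(-6 + 2*4²) = 505*√(-6 + 2*16) = 505*√(-6 + 32) = 505*√26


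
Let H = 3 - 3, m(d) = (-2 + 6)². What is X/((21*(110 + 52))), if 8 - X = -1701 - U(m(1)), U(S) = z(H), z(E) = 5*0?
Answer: 1709/3402 ≈ 0.50235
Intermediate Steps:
m(d) = 16 (m(d) = 4² = 16)
H = 0
z(E) = 0
U(S) = 0
X = 1709 (X = 8 - (-1701 - 1*0) = 8 - (-1701 + 0) = 8 - 1*(-1701) = 8 + 1701 = 1709)
X/((21*(110 + 52))) = 1709/((21*(110 + 52))) = 1709/((21*162)) = 1709/3402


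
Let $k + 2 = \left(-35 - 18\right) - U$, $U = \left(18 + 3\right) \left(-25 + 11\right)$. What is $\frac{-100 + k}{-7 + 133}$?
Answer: $\frac{139}{126} \approx 1.1032$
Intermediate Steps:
$U = -294$ ($U = 21 \left(-14\right) = -294$)
$k = 239$ ($k = -2 - -241 = -2 + \left(\left(-35 - 18\right) + 294\right) = -2 + \left(-53 + 294\right) = -2 + 241 = 239$)
$\frac{-100 + k}{-7 + 133} = \frac{-100 + 239}{-7 + 133} = \frac{139}{126}$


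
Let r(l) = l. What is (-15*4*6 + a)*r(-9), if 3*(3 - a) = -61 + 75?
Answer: 3255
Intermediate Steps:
a = -5/3 (a = 3 - (-61 + 75)/3 = 3 - 1/3*14 = 3 - 14/3 = -5/3 ≈ -1.6667)
(-15*4*6 + a)*r(-9) = (-15*4*6 - 5/3)*(-9) = (-5*12*6 - 5/3)*(-9) = (-60*6 - 5/3)*(-9) = (-360 - 5/3)*(-9) = -1085/3*(-9) = 3255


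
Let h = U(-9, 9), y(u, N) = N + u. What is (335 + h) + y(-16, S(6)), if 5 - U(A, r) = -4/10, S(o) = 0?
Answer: 1622/5 ≈ 324.40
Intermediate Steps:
U(A, r) = 27/5 (U(A, r) = 5 - (-4)/10 = 5 - 1*(-⅖) = 5 + ⅖ = 27/5)
h = 27/5 ≈ 5.4000
(335 + h) + y(-16, S(6)) = (335 + 27/5) + (0 - 16) = 1702/5 - 16 = 1622/5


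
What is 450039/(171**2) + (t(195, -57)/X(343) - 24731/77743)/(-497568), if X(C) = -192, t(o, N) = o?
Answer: 123794522364403327/8043469561534464 ≈ 15.391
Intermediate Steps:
450039/(171**2) + (t(195, -57)/X(343) - 24731/77743)/(-497568) = 450039/(171**2) + (195/(-192) - 24731/77743)/(-497568) = 450039/29241 + (195*(-1/192) - 24731*1/77743)*(-1/497568) = 450039*(1/29241) + (-65/64 - 24731/77743)*(-1/497568) = 150013/9747 - 6636079/4975552*(-1/497568) = 150013/9747 + 6636079/2475675457536 = 123794522364403327/8043469561534464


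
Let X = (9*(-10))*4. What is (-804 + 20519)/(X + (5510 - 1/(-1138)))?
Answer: 22435670/5860701 ≈ 3.8282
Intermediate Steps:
X = -360 (X = -90*4 = -360)
(-804 + 20519)/(X + (5510 - 1/(-1138))) = (-804 + 20519)/(-360 + (5510 - 1/(-1138))) = 19715/(-360 + (5510 - 1*(-1/1138))) = 19715/(-360 + (5510 + 1/1138)) = 19715/(-360 + 6270381/1138) = 19715/(5860701/1138) = 19715*(1138/5860701) = 22435670/5860701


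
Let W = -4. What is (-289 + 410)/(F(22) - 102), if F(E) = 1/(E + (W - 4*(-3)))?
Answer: -3630/3059 ≈ -1.1867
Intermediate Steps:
F(E) = 1/(8 + E) (F(E) = 1/(E + (-4 - 4*(-3))) = 1/(E + (-4 + 12)) = 1/(E + 8) = 1/(8 + E))
(-289 + 410)/(F(22) - 102) = (-289 + 410)/(1/(8 + 22) - 102) = 121/(1/30 - 102) = 121/(-3059/30) = 121*(-30/3059) = -3630/3059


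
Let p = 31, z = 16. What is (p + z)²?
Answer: 2209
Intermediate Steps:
(p + z)² = (31 + 16)² = 47² = 2209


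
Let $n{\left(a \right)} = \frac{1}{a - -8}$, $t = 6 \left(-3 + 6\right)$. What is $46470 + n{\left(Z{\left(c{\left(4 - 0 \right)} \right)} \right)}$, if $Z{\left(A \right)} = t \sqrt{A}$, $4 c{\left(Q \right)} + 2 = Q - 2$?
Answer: $\frac{371761}{8} \approx 46470.0$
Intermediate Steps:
$t = 18$ ($t = 6 \cdot 3 = 18$)
$c{\left(Q \right)} = -1 + \frac{Q}{4}$ ($c{\left(Q \right)} = - \frac{1}{2} + \frac{Q - 2}{4} = - \frac{1}{2} + \frac{-2 + Q}{4} = - \frac{1}{2} + \left(- \frac{1}{2} + \frac{Q}{4}\right) = -1 + \frac{Q}{4}$)
$Z{\left(A \right)} = 18 \sqrt{A}$
$n{\left(a \right)} = \frac{1}{8 + a}$ ($n{\left(a \right)} = \frac{1}{a + 8} = \frac{1}{8 + a}$)
$46470 + n{\left(Z{\left(c{\left(4 - 0 \right)} \right)} \right)} = 46470 + \frac{1}{8 + 18 \sqrt{-1 + \frac{4 - 0}{4}}} = 46470 + \frac{1}{8 + 18 \sqrt{-1 + \frac{4 + 0}{4}}} = 46470 + \frac{1}{8 + 18 \sqrt{-1 + \frac{1}{4} \cdot 4}} = 46470 + \frac{1}{8 + 18 \sqrt{-1 + 1}} = 46470 + \frac{1}{8 + 18 \sqrt{0}} = 46470 + \frac{1}{8 + 18 \cdot 0} = 46470 + \frac{1}{8 + 0} = 46470 + \frac{1}{8} = \frac{371761}{8}$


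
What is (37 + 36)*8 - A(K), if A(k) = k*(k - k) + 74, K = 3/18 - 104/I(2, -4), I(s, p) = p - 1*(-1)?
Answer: 510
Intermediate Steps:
I(s, p) = 1 + p (I(s, p) = p + 1 = 1 + p)
K = 209/6 (K = 3/18 - 104/(1 - 4) = 3*(1/18) - 104/(-3) = ⅙ - 104*(-⅓) = ⅙ + 104/3 = 209/6 ≈ 34.833)
A(k) = 74 (A(k) = k*0 + 74 = 0 + 74 = 74)
(37 + 36)*8 - A(K) = (37 + 36)*8 - 1*74 = 73*8 - 74 = 584 - 74 = 510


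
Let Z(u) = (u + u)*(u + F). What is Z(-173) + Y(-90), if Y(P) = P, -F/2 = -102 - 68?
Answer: -57872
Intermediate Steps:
F = 340 (F = -2*(-102 - 68) = -2*(-170) = 340)
Z(u) = 2*u*(340 + u) (Z(u) = (u + u)*(u + 340) = (2*u)*(340 + u) = 2*u*(340 + u))
Z(-173) + Y(-90) = 2*(-173)*(340 - 173) - 90 = 2*(-173)*167 - 90 = -57782 - 90 = -57872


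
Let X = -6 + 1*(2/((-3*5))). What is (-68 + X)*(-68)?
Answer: 75616/15 ≈ 5041.1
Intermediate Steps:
X = -92/15 (X = -6 + 1*(2/(-15)) = -6 + 1*(2*(-1/15)) = -6 + 1*(-2/15) = -6 - 2/15 = -92/15 ≈ -6.1333)
(-68 + X)*(-68) = (-68 - 92/15)*(-68) = -1112/15*(-68) = 75616/15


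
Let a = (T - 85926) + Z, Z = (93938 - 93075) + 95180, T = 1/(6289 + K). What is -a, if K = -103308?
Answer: -981541222/97019 ≈ -10117.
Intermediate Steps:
T = -1/97019 (T = 1/(6289 - 103308) = 1/(-97019) = -1/97019 ≈ -1.0307e-5)
Z = 96043 (Z = 863 + 95180 = 96043)
a = 981541222/97019 (a = (-1/97019 - 85926) + 96043 = -8336454595/97019 + 96043 = 981541222/97019 ≈ 10117.)
-a = -1*981541222/97019 = -981541222/97019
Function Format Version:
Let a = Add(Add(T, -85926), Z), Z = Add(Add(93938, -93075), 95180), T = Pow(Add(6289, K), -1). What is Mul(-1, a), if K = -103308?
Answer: Rational(-981541222, 97019) ≈ -10117.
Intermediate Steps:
T = Rational(-1, 97019) (T = Pow(Add(6289, -103308), -1) = Pow(-97019, -1) = Rational(-1, 97019) ≈ -1.0307e-5)
Z = 96043 (Z = Add(863, 95180) = 96043)
a = Rational(981541222, 97019) (a = Add(Add(Rational(-1, 97019), -85926), 96043) = Add(Rational(-8336454595, 97019), 96043) = Rational(981541222, 97019) ≈ 10117.)
Mul(-1, a) = Mul(-1, Rational(981541222, 97019)) = Rational(-981541222, 97019)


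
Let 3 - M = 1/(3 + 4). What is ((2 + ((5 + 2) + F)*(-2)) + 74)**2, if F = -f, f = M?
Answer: 224676/49 ≈ 4585.2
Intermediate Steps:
M = 20/7 (M = 3 - 1/(3 + 4) = 3 - 1/7 = 20/7 ≈ 2.8571)
f = 20/7 ≈ 2.8571
F = -20/7 (F = -1*20/7 = -20/7 ≈ -2.8571)
((2 + ((5 + 2) + F)*(-2)) + 74)**2 = ((2 + ((5 + 2) - 20/7)*(-2)) + 74)**2 = ((2 + (7 - 20/7)*(-2)) + 74)**2 = ((2 + (29/7)*(-2)) + 74)**2 = ((2 - 58/7) + 74)**2 = (-44/7 + 74)**2 = (474/7)**2 = 224676/49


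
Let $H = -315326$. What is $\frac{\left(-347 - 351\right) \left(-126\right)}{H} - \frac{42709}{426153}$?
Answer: $- \frac{25473281089}{67188560439} \approx -0.37913$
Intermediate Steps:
$\frac{\left(-347 - 351\right) \left(-126\right)}{H} - \frac{42709}{426153} = \frac{\left(-347 - 351\right) \left(-126\right)}{-315326} - \frac{42709}{426153} = \left(-698\right) \left(-126\right) \left(- \frac{1}{315326}\right) - \frac{42709}{426153} = 87948 \left(- \frac{1}{315326}\right) - \frac{42709}{426153} = - \frac{43974}{157663} - \frac{42709}{426153} = - \frac{25473281089}{67188560439}$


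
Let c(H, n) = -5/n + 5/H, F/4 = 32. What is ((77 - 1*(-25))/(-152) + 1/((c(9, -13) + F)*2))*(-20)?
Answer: 100650/7543 ≈ 13.343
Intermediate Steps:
F = 128 (F = 4*32 = 128)
((77 - 1*(-25))/(-152) + 1/((c(9, -13) + F)*2))*(-20) = ((77 - 1*(-25))/(-152) + 1/(((-5/(-13) + 5/9) + 128)*2))*(-20) = ((77 + 25)*(-1/152) + (1/2)/((-5*(-1/13) + 5*(1/9)) + 128))*(-20) = (102*(-1/152) + (1/2)/((5/13 + 5/9) + 128))*(-20) = (-51/76 + (1/2)/(110/117 + 128))*(-20) = (-51/76 + (1/2)/(15086/117))*(-20) = (-51/76 + (117/15086)*(1/2))*(-20) = (-51/76 + 117/30172)*(-20) = -10065/15086*(-20) = 100650/7543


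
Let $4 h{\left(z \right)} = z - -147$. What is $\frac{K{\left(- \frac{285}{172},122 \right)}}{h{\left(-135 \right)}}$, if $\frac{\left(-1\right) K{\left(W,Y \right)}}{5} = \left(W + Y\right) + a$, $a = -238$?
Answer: $\frac{101185}{516} \approx 196.09$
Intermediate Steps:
$h{\left(z \right)} = \frac{147}{4} + \frac{z}{4}$ ($h{\left(z \right)} = \frac{z - -147}{4} = \frac{z + 147}{4} = \frac{147 + z}{4} = \frac{147}{4} + \frac{z}{4}$)
$K{\left(W,Y \right)} = 1190 - 5 W - 5 Y$ ($K{\left(W,Y \right)} = - 5 \left(\left(W + Y\right) - 238\right) = - 5 \left(-238 + W + Y\right) = 1190 - 5 W - 5 Y$)
$\frac{K{\left(- \frac{285}{172},122 \right)}}{h{\left(-135 \right)}} = \frac{1190 - 5 \left(- \frac{285}{172}\right) - 610}{\frac{147}{4} + \frac{1}{4} \left(-135\right)} = \frac{1190 - 5 \left(\left(-285\right) \frac{1}{172}\right) - 610}{\frac{147}{4} - \frac{135}{4}} = \frac{1190 - - \frac{1425}{172} - 610}{3} = \left(1190 + \frac{1425}{172} - 610\right) \frac{1}{3} = \frac{101185}{172} \cdot \frac{1}{3} = \frac{101185}{516}$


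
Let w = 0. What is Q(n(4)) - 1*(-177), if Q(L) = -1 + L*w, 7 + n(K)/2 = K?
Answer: 176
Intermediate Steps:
n(K) = -14 + 2*K
Q(L) = -1 (Q(L) = -1 + L*0 = -1 + 0 = -1)
Q(n(4)) - 1*(-177) = -1 - 1*(-177) = -1 + 177 = 176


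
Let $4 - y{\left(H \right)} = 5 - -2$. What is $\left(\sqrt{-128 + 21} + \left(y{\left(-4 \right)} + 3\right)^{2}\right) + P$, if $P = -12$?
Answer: $-12 + i \sqrt{107} \approx -12.0 + 10.344 i$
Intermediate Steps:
$y{\left(H \right)} = -3$ ($y{\left(H \right)} = 4 - \left(5 - -2\right) = 4 - \left(5 + 2\right) = 4 - 7 = -3$)
$\left(\sqrt{-128 + 21} + \left(y{\left(-4 \right)} + 3\right)^{2}\right) + P = \left(\sqrt{-128 + 21} + \left(-3 + 3\right)^{2}\right) - 12 = \left(\sqrt{-107} + 0^{2}\right) - 12 = \left(i \sqrt{107} + 0\right) - 12 = i \sqrt{107} - 12 = -12 + i \sqrt{107}$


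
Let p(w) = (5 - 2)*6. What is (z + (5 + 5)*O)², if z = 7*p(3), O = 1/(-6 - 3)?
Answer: 1263376/81 ≈ 15597.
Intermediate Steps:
p(w) = 18 (p(w) = 3*6 = 18)
O = -⅑ (O = 1/(-9) = -⅑ ≈ -0.11111)
z = 126 (z = 7*18 = 126)
(z + (5 + 5)*O)² = (126 + (5 + 5)*(-⅑))² = (126 + 10*(-⅑))² = (126 - 10/9)² = (1124/9)² = 1263376/81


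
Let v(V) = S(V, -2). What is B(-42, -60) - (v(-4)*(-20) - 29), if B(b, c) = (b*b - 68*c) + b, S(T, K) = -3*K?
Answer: 5951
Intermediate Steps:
v(V) = 6 (v(V) = -3*(-2) = 6)
B(b, c) = b + b**2 - 68*c (B(b, c) = (b**2 - 68*c) + b = b + b**2 - 68*c)
B(-42, -60) - (v(-4)*(-20) - 29) = (-42 + (-42)**2 - 68*(-60)) - (6*(-20) - 29) = (-42 + 1764 + 4080) - (-120 - 29) = 5802 - 1*(-149) = 5802 + 149 = 5951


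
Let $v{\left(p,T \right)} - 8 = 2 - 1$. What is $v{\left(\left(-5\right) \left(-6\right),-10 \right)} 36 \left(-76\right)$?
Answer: $-24624$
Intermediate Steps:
$v{\left(p,T \right)} = 9$ ($v{\left(p,T \right)} = 8 + \left(2 - 1\right) = 8 + 1 = 9$)
$v{\left(\left(-5\right) \left(-6\right),-10 \right)} 36 \left(-76\right) = 9 \cdot 36 \left(-76\right) = 324 \left(-76\right) = -24624$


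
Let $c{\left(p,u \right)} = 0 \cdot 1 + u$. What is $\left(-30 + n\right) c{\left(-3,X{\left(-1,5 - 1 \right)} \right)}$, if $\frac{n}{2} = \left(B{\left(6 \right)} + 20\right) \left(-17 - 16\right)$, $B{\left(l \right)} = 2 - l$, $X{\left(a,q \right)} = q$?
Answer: $-4344$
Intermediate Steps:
$c{\left(p,u \right)} = u$ ($c{\left(p,u \right)} = 0 + u = u$)
$n = -1056$ ($n = 2 \left(\left(2 - 6\right) + 20\right) \left(-17 - 16\right) = 2 \left(\left(2 - 6\right) + 20\right) \left(-33\right) = 2 \left(-4 + 20\right) \left(-33\right) = 2 \cdot 16 \left(-33\right) = 2 \left(-528\right) = -1056$)
$\left(-30 + n\right) c{\left(-3,X{\left(-1,5 - 1 \right)} \right)} = \left(-30 - 1056\right) \left(5 - 1\right) = \left(-1086\right) 4 = -4344$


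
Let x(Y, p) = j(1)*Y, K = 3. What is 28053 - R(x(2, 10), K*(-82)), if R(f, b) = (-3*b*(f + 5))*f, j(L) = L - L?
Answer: 28053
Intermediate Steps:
j(L) = 0
x(Y, p) = 0 (x(Y, p) = 0*Y = 0)
R(f, b) = -3*b*f*(5 + f) (R(f, b) = (-3*b*(5 + f))*f = -3*b*f*(5 + f))
28053 - R(x(2, 10), K*(-82)) = 28053 - (-3)*3*(-82)*0*(5 + 0) = 28053 - (-3)*(-246)*0*5 = 28053 - 1*0 = 28053 + 0 = 28053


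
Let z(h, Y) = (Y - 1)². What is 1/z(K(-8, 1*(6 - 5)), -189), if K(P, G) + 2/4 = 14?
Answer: 1/36100 ≈ 2.7701e-5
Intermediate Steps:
K(P, G) = 27/2 (K(P, G) = -½ + 14 = 27/2)
z(h, Y) = (-1 + Y)²
1/z(K(-8, 1*(6 - 5)), -189) = 1/((-1 - 189)²) = 1/((-190)²) = 1/36100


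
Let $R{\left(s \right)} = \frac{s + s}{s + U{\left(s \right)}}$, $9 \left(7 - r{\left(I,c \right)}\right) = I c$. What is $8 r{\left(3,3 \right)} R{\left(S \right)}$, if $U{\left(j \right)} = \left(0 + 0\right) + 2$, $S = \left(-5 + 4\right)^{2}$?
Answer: $32$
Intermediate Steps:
$S = 1$ ($S = \left(-1\right)^{2} = 1$)
$U{\left(j \right)} = 2$ ($U{\left(j \right)} = 0 + 2 = 2$)
$r{\left(I,c \right)} = 7 - \frac{I c}{9}$
$R{\left(s \right)} = \frac{2 s}{2 + s}$ ($R{\left(s \right)} = \frac{s + s}{s + 2} = \frac{2 s}{2 + s}$)
$8 r{\left(3,3 \right)} R{\left(S \right)} = 8 \left(7 - \frac{1}{3} \cdot 3\right) 2 \cdot 1 \frac{1}{2 + 1} = 8 \left(7 - 1\right) 2 \cdot 1 \cdot \frac{1}{3} = 8 \cdot 6 \cdot 2 \cdot 1 \cdot \frac{1}{3} = 48 \cdot \frac{2}{3} = 32$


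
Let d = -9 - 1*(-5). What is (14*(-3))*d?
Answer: 168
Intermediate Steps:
d = -4 (d = -9 + 5 = -4)
(14*(-3))*d = (14*(-3))*(-4) = -42*(-4) = 168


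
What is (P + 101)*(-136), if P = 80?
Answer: -24616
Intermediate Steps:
(P + 101)*(-136) = (80 + 101)*(-136) = 181*(-136) = -24616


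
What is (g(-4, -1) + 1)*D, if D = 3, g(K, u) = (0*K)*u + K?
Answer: -9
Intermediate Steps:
g(K, u) = K (g(K, u) = 0*u + K = 0 + K = K)
(g(-4, -1) + 1)*D = (-4 + 1)*3 = -3*3 = -9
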